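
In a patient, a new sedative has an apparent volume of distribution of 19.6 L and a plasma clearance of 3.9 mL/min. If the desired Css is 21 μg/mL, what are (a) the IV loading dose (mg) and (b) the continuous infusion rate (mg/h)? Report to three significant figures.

Loading dose = Vd × C = 19.60 × 21 = 411.6 mg
CL = 3.9 mL/min × 60/1000 = 0.2340 L/h
Maintenance: replace elimination → rate = CL × Css = 0.2340 × 21 = 4.914 mg/h

(a) 412 mg; (b) 4.91 mg/h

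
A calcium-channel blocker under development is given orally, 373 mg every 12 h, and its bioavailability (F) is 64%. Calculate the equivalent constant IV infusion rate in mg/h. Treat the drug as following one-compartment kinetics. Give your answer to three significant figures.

Equivalent systemic input: infusion rate = F·D/τ.
Rate = 0.64 × 373 / 12 = 19.89 mg/h

19.9 mg/h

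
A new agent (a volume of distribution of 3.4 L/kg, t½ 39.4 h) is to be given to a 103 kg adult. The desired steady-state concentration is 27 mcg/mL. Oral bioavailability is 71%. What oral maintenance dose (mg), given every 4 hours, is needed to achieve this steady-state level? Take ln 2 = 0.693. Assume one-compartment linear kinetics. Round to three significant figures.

937 mg

Vd = 3.4 L/kg × 103 kg = 350.2 L
CL = 0.693 × Vd / t½ = 0.693 × 350.2 / 39.4 = 6.160 L/h
D = CL × Css × τ / F = 6.160 × 27 × 4 / 0.71 = 937.0 mg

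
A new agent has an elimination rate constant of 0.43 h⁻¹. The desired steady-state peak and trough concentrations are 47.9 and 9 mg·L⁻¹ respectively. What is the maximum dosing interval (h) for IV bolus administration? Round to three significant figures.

Between IV bolus doses, concentration decays as C = C₀·e^(−kτ), so C_peak/C_trough = e^(kτ).
τ_max = ln(C_peak/C_trough) / k = ln(47.9/9) / 0.4300 = 1.672 / 0.4300 = 3.888 h

3.89 h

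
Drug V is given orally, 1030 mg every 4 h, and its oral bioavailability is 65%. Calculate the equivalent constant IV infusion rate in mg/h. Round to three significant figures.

Equivalent systemic input: infusion rate = F·D/τ.
Rate = 0.65 × 1030 / 4 = 167.4 mg/h

167 mg/h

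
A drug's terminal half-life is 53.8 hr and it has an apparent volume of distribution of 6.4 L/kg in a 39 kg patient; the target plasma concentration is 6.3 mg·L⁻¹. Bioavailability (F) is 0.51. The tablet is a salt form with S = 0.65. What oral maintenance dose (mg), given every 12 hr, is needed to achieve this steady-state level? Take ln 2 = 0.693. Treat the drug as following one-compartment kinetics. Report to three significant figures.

733 mg

Vd = 6.4 L/kg × 39 kg = 249.6 L
k = 0.693/53.8 = 0.01288 h⁻¹, so CL = k·Vd = 0.01288 × 249.6 = 3.215 L/h
D = CL × Css × τ / F / S = 3.215 × 6.3 × 12 / 0.51 / 0.65 = 733.2 mg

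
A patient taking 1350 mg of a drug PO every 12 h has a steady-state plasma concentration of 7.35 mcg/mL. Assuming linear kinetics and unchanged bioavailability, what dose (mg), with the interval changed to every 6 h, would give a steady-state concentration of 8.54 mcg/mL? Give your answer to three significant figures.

With linear kinetics, Css is proportional to dose rate (D/τ) at fixed clearance.
D₂ = D₁ × (Css,target / Css,current) × (τ₂/τ₁) = 1350 × (8.54/7.35) × (6/12) = 784.3 mg

784 mg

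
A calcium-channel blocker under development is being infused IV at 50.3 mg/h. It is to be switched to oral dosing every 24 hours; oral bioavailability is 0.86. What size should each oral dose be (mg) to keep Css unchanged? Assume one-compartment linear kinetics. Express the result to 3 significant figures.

To maintain the same Css, the systemic dosing rate must be unchanged: F·D/τ = infusion rate.
D = rate × τ / F = 50.3 × 24 / 0.86 = 1404 mg

1400 mg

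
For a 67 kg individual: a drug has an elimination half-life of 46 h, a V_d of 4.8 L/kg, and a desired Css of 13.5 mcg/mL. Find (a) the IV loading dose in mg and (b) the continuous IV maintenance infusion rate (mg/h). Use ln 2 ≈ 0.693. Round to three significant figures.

Vd = 4.8 L/kg × 67 kg = 321.6 L
LD = Vd × C = 321.6 × 13.5 = 4342 mg
CL = 0.693 × Vd / t½ = 0.693 × 321.6 / 46 = 4.845 L/h
Infusion rate = CL × Css = 4.845 × 13.5 = 65.41 mg/h

(a) 4340 mg; (b) 65.4 mg/h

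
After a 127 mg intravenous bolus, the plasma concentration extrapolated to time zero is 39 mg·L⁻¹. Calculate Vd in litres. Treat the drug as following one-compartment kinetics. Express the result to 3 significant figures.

Immediately after an IV bolus, C₀ = Dose / Vd, so Vd = Dose / C₀.
Vd = 127 / 39 = 3.256 L

3.26 L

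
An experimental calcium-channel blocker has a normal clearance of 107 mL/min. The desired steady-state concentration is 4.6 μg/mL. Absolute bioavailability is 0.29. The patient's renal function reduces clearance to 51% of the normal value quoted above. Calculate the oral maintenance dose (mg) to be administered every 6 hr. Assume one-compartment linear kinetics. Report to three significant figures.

CL = 107 mL/min = 107 × 0.06 = 6.420 L/h
Patient clearance = 0.51 × 6.420 = 3.274 L/h
D = CL × Css × τ / F = 3.274 × 4.6 × 6 / 0.29 = 311.6 mg

312 mg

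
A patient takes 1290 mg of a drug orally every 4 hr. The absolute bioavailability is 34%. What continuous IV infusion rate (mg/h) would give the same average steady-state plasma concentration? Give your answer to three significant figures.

110 mg/h

Equivalent systemic input: infusion rate = F·D/τ.
Rate = 0.34 × 1290 / 4 = 109.7 mg/h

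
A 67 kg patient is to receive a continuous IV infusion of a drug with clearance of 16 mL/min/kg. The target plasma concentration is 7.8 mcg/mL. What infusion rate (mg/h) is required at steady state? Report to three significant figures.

502 mg/h

CL = 16 mL/min/kg × 67 kg = 1072 mL/min = 1072 × 60/1000 = 64.32 L/h
At steady state, infusion rate equals elimination rate: rate in = CL × Css.
Rate = CL × Css = 64.32 × 7.8 = 501.7 mg/h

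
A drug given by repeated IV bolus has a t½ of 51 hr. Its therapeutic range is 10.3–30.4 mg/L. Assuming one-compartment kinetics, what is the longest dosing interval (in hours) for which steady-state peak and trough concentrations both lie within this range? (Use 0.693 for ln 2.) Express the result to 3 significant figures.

79.6 h

k = 0.693 / t½ = 0.693 / 51 = 0.01359 h⁻¹
Between IV bolus doses, concentration decays as C = C₀·e^(−kτ), so C_peak/C_trough = e^(kτ).
τ_max = ln(C_peak/C_trough) / k = ln(30.4/10.3) / 0.01359 = 1.082 / 0.01359 = 79.62 h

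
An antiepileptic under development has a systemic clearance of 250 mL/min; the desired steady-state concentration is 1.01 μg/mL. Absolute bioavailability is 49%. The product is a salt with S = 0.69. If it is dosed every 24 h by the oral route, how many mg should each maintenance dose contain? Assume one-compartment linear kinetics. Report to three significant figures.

1080 mg

CL = 250 mL/min × 60/1000 = 15.00 L/h
D = CL × Css × τ / F / S = 15.00 × 1.01 × 24 / 0.49 / 0.69 = 1075 mg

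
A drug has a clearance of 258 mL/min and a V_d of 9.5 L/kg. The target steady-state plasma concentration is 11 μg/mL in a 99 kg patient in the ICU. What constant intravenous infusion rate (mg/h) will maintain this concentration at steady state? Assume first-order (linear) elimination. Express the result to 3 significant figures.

CL = 258 mL/min × 60/1000 = 15.48 L/h
Infusion rate = CL · Css = 15.48 L/h × 11 mg/L = 170.3 mg/h

170 mg/h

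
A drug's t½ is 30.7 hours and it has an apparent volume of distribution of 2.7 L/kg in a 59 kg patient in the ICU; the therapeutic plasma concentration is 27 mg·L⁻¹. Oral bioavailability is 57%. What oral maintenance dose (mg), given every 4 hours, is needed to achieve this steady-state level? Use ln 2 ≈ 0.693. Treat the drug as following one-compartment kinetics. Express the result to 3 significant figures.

681 mg

Total Vd = 2.7 × 59 = 159.3 L
CL = ln 2 · Vd / t½ = 0.693 × 159.3 / 30.7 = 3.596 L/h
D = CL × Css × τ / F = 3.596 × 27 × 4 / 0.57 = 681.3 mg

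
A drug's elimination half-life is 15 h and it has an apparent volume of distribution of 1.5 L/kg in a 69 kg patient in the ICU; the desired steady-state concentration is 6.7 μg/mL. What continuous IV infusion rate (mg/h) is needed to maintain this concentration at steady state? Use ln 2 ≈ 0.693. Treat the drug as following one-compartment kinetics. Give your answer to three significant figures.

32.0 mg/h

Vd(total) = 69 kg × 1.5 L/kg = 103.5 L
CL = 0.693 × Vd / t½ = 0.693 × 103.5 / 15 = 4.782 L/h
Infusion rate = CL × Css = 4.782 × 6.7 = 32.04 mg/h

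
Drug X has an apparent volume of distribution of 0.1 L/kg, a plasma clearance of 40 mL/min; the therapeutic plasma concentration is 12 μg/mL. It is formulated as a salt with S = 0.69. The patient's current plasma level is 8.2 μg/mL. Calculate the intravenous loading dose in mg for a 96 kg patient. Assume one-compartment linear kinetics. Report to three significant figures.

52.9 mg

Vd = 0.1 L/kg × 96 kg = 9.600 L
Concentration deficit ΔC = 12 − 8.2 = 3.800 mg/L
LD = Vd × ΔC / S = 9.600 × 3.800 / 0.69 = 52.87 mg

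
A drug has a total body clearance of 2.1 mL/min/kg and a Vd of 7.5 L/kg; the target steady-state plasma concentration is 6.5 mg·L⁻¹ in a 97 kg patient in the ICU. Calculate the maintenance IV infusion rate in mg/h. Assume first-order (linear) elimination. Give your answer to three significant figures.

CL = 2.1 mL/min/kg × 97 kg = 203.7 mL/min = 203.7 × 60/1000 = 12.22 L/h
At steady state, infusion rate equals elimination rate: rate in = CL × Css.
R₀ = 12.22 × 6.5 = 79.43 mg/h

79.4 mg/h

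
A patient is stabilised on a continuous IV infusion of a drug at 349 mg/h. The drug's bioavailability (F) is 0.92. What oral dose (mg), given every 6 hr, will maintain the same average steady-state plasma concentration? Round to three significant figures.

To maintain the same Css, the systemic dosing rate must be unchanged: F·D/τ = infusion rate.
D = rate × τ / F = 349 × 6 / 0.92 = 2276 mg

2280 mg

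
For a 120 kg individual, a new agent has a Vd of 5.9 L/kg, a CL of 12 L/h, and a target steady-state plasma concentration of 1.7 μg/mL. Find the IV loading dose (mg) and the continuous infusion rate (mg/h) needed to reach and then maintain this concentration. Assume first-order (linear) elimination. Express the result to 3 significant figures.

Vd(total) = 120 kg × 5.9 L/kg = 708.0 L
LD = Vd · C_target = 708.0 × 1.7 = 1204 mg
Infusion rate = 12.00 L/h × 1.7 mg/L = 20.40 mg/h

(a) 1200 mg; (b) 20.4 mg/h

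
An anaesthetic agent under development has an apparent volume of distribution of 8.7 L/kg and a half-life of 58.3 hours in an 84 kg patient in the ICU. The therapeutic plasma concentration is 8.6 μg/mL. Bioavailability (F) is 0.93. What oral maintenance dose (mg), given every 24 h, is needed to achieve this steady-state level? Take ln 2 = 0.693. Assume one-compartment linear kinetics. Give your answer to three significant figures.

1930 mg

Vd(total) = 84 kg × 8.7 L/kg = 730.8 L
CL = ln 2 · Vd / t½ = 0.693 × 730.8 / 58.3 = 8.687 L/h
D = CL × Css × τ / F = 8.687 × 8.6 × 24 / 0.93 = 1928 mg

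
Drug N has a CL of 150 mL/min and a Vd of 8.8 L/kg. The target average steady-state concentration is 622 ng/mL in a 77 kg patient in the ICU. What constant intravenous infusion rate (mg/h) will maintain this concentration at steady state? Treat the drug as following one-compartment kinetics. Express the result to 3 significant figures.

CL = 150 mL/min = 150 × 0.06 = 9.000 L/h
C = 622 ng/mL = 0.6220 mg/L
Maintenance depends on clearance, not Vd — rate in must match rate out.
R₀ = 9.000 × 0.622 = 5.598 mg/h

5.60 mg/h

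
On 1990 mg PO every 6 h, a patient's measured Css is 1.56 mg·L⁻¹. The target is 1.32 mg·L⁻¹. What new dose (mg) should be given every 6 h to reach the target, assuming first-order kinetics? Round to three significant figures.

1680 mg

With linear kinetics, Css is proportional to dose rate (D/τ) at fixed clearance.
D₂ = D₁ × (Css,target / Css,current) = 1990 × 1.32/1.56 = 1684 mg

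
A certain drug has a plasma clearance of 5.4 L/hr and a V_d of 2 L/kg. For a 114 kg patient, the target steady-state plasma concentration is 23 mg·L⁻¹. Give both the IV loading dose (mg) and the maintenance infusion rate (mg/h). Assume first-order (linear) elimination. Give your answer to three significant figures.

Vd(total) = 114 kg × 2 L/kg = 228.0 L
LD = Vd · C_target = 228.0 × 23 = 5244 mg
Maintenance infusion rate = CL × Css = 5.400 × 23 = 124.2 mg/h

(a) 5240 mg; (b) 124 mg/h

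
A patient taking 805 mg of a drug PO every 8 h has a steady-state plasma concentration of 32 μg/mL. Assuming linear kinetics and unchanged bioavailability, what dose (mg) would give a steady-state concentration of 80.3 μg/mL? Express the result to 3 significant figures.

2020 mg

For first-order elimination, Css ∝ F·D/(CL·τ); F and CL are unchanged, so Css ∝ D/τ.
D₂ = D₁ × (Css,target / Css,current) = 805 × 80.3/32 = 2020 mg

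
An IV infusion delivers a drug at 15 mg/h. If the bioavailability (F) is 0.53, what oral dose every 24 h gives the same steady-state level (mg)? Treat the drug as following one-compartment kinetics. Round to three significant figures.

679 mg

To maintain the same Css, the systemic dosing rate must be unchanged: F·D/τ = infusion rate.
D = rate × τ / F = 15 × 24 / 0.53 = 679.2 mg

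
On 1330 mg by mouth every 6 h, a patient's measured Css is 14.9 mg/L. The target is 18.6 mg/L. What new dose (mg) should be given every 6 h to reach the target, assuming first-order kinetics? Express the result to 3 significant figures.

1660 mg

With linear kinetics, Css is proportional to dose rate (D/τ) at fixed clearance.
D₂ = D₁ × (Css,target / Css,current) = 1330 × 18.6/14.9 = 1660 mg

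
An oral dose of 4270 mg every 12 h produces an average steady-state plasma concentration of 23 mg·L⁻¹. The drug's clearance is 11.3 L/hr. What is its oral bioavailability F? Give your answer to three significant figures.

0.730

F·D/τ = CL·Css at steady state → F = CL·Css·τ / D.
F = 11.3 × 23 × 12 / 4270 = 0.730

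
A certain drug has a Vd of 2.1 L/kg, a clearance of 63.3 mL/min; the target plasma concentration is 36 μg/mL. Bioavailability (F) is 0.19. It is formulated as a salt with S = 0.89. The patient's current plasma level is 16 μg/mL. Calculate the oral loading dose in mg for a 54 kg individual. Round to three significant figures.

13400 mg

Total Vd = 2.1 × 54 = 113.4 L
The loading dose fills Vd to the target concentration.
Concentration deficit ΔC = 36 − 16 = 20.00 mg/L
LD = Vd × ΔC / F / S = 113.4 × 20.00 / 0.19 / 0.89 = 13410 mg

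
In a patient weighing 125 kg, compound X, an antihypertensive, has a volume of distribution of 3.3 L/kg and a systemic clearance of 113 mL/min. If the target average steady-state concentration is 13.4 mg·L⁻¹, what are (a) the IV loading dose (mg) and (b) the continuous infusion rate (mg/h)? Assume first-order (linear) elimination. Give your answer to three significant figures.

(a) 5530 mg; (b) 90.9 mg/h

Total Vd = 3.3 × 125 = 412.5 L
Loading: fill Vd to C_target → 412.5 L × 13.4 mg/L = 5528 mg
CL = 113 mL/min = 113 × 0.06 = 6.780 L/h
Maintenance: replace elimination → rate = CL × Css = 6.780 × 13.4 = 90.85 mg/h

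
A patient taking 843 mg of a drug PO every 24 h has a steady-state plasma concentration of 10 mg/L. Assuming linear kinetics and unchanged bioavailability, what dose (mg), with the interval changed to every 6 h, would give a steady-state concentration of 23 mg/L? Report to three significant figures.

For first-order elimination, Css ∝ F·D/(CL·τ); F and CL are unchanged, so Css ∝ D/τ.
D₂ = D₁ × (Css,target / Css,current) × (τ₂/τ₁) = 843 × (23/10) × (6/24) = 484.7 mg

485 mg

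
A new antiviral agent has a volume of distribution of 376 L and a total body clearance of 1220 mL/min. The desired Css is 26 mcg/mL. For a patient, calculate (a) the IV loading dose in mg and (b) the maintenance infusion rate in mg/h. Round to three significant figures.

Loading dose = Vd × C = 376.0 × 26 = 9776 mg
CL = 1220 mL/min × 60/1000 = 73.20 L/h
Maintenance: replace elimination → rate = CL × Css = 73.20 × 26 = 1903 mg/h

(a) 9780 mg; (b) 1900 mg/h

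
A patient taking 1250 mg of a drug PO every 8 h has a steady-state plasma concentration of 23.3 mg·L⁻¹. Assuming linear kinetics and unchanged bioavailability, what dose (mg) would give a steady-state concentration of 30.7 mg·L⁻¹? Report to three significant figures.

1650 mg

With linear kinetics, Css is proportional to dose rate (D/τ) at fixed clearance.
D₂ = D₁ × (Css,target / Css,current) = 1250 × 30.7/23.3 = 1647 mg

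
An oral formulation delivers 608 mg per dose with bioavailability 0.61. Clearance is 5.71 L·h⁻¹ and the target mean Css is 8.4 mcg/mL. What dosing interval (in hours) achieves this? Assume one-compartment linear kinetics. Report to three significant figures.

7.73 h

F·D/τ = CL·Css → τ = F·D / (CL·Css).
τ = 0.61 × 608 / (5.71 × 8.4) = 7.732 h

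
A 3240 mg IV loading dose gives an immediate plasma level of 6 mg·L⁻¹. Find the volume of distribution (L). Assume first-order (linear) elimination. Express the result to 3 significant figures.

540 L

Immediately after an IV bolus, C₀ = Dose / Vd, so Vd = Dose / C₀.
Vd = 3240 / 6 = 540.0 L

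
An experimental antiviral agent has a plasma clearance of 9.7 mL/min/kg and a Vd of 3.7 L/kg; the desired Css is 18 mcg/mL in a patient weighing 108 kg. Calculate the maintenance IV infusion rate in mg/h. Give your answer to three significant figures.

CL = 9.7 mL/min/kg × 108 kg = 1048 mL/min = 1048 × 60/1000 = 62.88 L/h
R₀ = 62.88 × 18 = 1132 mg/h

1130 mg/h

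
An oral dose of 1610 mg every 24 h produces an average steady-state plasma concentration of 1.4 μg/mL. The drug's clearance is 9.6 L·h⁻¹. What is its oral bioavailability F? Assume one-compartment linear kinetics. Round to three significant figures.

0.200

F·D/τ = CL·Css at steady state → F = CL·Css·τ / D.
F = 9.6 × 1.4 × 24 / 1610 = 0.200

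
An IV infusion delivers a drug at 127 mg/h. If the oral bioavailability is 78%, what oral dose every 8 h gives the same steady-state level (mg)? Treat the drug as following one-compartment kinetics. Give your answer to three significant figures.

1300 mg

To maintain the same Css, the systemic dosing rate must be unchanged: F·D/τ = infusion rate.
D = rate × τ / F = 127 × 8 / 0.78 = 1303 mg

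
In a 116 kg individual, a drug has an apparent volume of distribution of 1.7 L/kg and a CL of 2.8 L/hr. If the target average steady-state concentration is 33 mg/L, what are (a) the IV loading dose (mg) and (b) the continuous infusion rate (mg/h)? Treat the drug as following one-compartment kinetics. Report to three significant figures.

Vd(total) = 116 kg × 1.7 L/kg = 197.2 L
Loading: fill Vd to C_target → 197.2 L × 33 mg/L = 6508 mg
Maintenance: replace elimination → rate = CL × Css = 2.800 × 33 = 92.40 mg/h

(a) 6510 mg; (b) 92.4 mg/h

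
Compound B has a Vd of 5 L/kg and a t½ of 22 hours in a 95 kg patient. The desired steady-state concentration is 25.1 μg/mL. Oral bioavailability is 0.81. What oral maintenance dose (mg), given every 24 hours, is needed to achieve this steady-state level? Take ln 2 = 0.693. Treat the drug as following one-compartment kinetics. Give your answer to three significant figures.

Vd(total) = 95 kg × 5 L/kg = 475.0 L
CL = ln 2 · Vd / t½ = 0.693 × 475.0 / 22 = 14.96 L/h
D = CL × Css × τ / F = 14.96 × 25.1 × 24 / 0.81 = 11130 mg

11100 mg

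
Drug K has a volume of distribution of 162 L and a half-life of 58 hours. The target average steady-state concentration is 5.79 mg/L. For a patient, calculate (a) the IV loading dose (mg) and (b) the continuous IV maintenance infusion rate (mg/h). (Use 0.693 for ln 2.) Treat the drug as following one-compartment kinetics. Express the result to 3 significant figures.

LD = Vd × C = 162.0 × 5.79 = 938.0 mg
CL = 0.693 × Vd / t½ = 0.693 × 162.0 / 58 = 1.936 L/h
Infusion rate = CL × Css = 1.936 × 5.79 = 11.21 mg/h

(a) 938 mg; (b) 11.2 mg/h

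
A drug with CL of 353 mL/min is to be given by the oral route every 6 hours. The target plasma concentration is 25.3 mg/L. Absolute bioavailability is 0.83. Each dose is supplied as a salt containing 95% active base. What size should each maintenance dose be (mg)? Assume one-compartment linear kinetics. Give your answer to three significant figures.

4080 mg

CL = 353 mL/min × 60/1000 = 21.18 L/h
D = CL × Css × τ / F / S = 21.18 × 25.3 × 6 / 0.83 / 0.95 = 4078 mg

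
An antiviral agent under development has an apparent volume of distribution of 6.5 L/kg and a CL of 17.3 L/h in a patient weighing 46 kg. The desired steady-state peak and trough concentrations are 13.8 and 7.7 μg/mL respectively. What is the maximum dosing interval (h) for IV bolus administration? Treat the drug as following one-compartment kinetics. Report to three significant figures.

10.1 h

Vd = 6.5 L/kg × 46 kg = 299.0 L
k = CL / Vd = 17.30 / 299.0 = 0.05786 h⁻¹
Between IV bolus doses, concentration decays as C = C₀·e^(−kτ), so C_peak/C_trough = e^(kτ).
τ_max = ln(C_peak/C_trough) / k = ln(13.8/7.7) / 0.05786 = 0.5834 / 0.05786 = 10.08 h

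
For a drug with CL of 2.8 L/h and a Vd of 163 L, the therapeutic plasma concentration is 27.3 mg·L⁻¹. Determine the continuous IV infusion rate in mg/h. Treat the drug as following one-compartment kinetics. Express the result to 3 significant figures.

Infusion rate = CL · Css = 2.800 L/h × 27.3 mg/L = 76.44 mg/h

76.4 mg/h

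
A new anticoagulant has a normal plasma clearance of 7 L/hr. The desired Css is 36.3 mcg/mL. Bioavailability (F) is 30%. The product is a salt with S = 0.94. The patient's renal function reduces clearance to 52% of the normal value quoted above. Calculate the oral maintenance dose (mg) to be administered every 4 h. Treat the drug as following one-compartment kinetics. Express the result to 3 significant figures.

1870 mg

Patient clearance = 0.52 × 7.000 = 3.640 L/h
D = CL × Css × τ / F / S = 3.640 × 36.3 × 4 / 0.3 / 0.94 = 1874 mg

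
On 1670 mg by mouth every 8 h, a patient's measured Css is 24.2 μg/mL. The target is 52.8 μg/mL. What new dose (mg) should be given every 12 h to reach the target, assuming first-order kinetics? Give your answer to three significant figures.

With linear kinetics, Css is proportional to dose rate (D/τ) at fixed clearance.
D₂ = D₁ × (Css,target / Css,current) × (τ₂/τ₁) = 1670 × (52.8/24.2) × (12/8) = 5465 mg

5470 mg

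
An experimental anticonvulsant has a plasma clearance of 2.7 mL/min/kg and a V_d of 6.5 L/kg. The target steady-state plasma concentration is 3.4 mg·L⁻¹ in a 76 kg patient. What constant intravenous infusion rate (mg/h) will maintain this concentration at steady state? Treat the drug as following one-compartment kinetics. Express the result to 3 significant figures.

CL = 2.7 mL/min/kg × 76 kg = 205.2 mL/min = 205.2 × 60/1000 = 12.31 L/h
Maintenance depends on clearance, not Vd — rate in must match rate out.
Rate = CL × Css = 12.31 × 3.4 = 41.85 mg/h

41.9 mg/h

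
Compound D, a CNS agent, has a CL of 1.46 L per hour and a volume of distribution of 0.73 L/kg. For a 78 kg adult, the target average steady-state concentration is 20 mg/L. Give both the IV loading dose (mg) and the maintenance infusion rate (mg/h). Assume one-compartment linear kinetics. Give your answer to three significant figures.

Vd(total) = 78 kg × 0.73 L/kg = 56.94 L
Loading: fill Vd to C_target → 56.94 L × 20 mg/L = 1139 mg
Maintenance infusion rate = CL × Css = 1.460 × 20 = 29.20 mg/h

(a) 1140 mg; (b) 29.2 mg/h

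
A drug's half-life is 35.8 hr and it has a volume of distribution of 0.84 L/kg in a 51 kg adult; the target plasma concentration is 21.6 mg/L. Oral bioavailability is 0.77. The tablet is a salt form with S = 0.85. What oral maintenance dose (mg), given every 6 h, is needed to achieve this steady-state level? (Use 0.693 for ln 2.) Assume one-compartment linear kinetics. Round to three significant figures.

Vd(total) = 51 kg × 0.84 L/kg = 42.84 L
k = 0.693/35.8 = 0.01936 h⁻¹, so CL = k·Vd = 0.01936 × 42.84 = 0.8294 L/h
D = CL × Css × τ / F / S = 0.8294 × 21.6 × 6 / 0.77 / 0.85 = 164.2 mg

164 mg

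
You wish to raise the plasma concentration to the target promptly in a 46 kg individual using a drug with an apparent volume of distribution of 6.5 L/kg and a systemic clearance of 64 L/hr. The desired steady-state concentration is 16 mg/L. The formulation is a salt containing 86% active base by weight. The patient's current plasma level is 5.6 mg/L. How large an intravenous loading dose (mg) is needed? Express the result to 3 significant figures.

Total Vd = 6.5 × 46 = 299.0 L
Concentration deficit ΔC = 16 − 5.6 = 10.40 mg/L
LD = Vd × ΔC / S = 299.0 × 10.40 / 0.86 = 3616 mg

3620 mg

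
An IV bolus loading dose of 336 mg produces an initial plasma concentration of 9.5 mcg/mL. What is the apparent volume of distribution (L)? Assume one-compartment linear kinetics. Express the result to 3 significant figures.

35.4 L

Immediately after an IV bolus, C₀ = Dose / Vd, so Vd = Dose / C₀.
Vd = 336 / 9.5 = 35.37 L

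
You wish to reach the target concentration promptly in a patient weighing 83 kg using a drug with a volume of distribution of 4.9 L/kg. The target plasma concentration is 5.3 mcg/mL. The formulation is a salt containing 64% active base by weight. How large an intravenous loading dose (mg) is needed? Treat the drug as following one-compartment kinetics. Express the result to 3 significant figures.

Vd(total) = 83 kg × 4.9 L/kg = 406.7 L
LD = Vd × C / S = 406.7 × 5.300 / 0.64 = 3368 mg

3370 mg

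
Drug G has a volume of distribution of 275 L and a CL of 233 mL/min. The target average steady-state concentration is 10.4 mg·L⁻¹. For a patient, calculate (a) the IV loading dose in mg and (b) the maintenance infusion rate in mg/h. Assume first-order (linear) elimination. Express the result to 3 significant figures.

Loading: fill Vd to C_target → 275.0 L × 10.4 mg/L = 2860 mg
CL = 233 mL/min × 60/1000 = 13.98 L/h
Maintenance infusion rate = CL × Css = 13.98 × 10.4 = 145.4 mg/h

(a) 2860 mg; (b) 145 mg/h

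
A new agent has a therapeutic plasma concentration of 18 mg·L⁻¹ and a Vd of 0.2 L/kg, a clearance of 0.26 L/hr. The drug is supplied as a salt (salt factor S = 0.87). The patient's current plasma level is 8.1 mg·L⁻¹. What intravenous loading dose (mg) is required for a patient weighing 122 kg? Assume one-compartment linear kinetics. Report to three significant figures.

278 mg

Vd = 0.2 L/kg × 122 kg = 24.40 L
Loading dose depends on Vd (not clearance): it fills the distribution volume.
Concentration deficit ΔC = 18 − 8.1 = 9.900 mg/L
LD = Vd × ΔC / S = 24.40 × 9.900 / 0.87 = 277.7 mg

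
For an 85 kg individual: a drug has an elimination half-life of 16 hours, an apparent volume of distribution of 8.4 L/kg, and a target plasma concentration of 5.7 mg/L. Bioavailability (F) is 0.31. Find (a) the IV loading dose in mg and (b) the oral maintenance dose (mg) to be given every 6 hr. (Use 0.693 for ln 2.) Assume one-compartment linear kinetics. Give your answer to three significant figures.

Vd(total) = 85 kg × 8.4 L/kg = 714.0 L
LD = Vd × C = 714.0 × 5.7 = 4070 mg
CL = 0.693 × Vd / t½ = 0.693 × 714.0 / 16 = 30.93 L/h
D = CL × Css × τ / F = 30.93 × 5.7 × 6 / 0.31 = 3412 mg

(a) 4070 mg; (b) 3410 mg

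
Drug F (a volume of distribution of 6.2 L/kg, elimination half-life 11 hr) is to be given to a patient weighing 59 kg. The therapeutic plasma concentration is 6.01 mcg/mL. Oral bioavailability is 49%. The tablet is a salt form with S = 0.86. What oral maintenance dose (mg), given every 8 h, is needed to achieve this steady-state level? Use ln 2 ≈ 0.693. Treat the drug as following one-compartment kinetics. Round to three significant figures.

2630 mg

Vd = 6.2 L/kg × 59 kg = 365.8 L
CL = 0.693 × Vd / t½ = 0.693 × 365.8 / 11 = 23.05 L/h
D = CL × Css × τ / F / S = 23.05 × 6.01 × 8 / 0.49 / 0.86 = 2630 mg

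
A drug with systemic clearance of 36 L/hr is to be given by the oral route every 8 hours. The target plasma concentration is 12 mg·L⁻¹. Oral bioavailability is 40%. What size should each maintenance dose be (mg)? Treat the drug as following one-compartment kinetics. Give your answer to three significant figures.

D = CL × Css × τ / F = 36.00 × 12 × 8 / 0.4 = 8640 mg

8640 mg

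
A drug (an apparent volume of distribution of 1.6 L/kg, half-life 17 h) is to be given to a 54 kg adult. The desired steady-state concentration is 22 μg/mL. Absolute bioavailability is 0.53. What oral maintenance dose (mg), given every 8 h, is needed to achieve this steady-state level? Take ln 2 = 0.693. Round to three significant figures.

1170 mg

Vd(total) = 54 kg × 1.6 L/kg = 86.40 L
CL = ln 2 · Vd / t½ = 0.693 × 86.40 / 17 = 3.522 L/h
D = CL × Css × τ / F = 3.522 × 22 × 8 / 0.53 = 1170 mg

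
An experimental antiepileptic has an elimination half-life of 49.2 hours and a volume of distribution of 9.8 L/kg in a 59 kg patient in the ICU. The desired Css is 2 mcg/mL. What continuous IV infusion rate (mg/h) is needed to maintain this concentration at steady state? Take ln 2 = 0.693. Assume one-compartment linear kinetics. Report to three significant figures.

16.3 mg/h

Vd = 9.8 L/kg × 59 kg = 578.2 L
CL = 0.693 × Vd / t½ = 0.693 × 578.2 / 49.2 = 8.144 L/h
Infusion rate = CL × Css = 8.144 × 2 = 16.29 mg/h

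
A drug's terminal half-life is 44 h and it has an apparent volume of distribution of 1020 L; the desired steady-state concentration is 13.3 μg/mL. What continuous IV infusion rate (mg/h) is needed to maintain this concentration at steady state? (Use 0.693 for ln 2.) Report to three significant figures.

CL = 0.693 × Vd / t½ = 0.693 × 1020 / 44 = 16.07 L/h
Infusion rate = CL × Css = 16.07 × 13.3 = 213.7 mg/h

214 mg/h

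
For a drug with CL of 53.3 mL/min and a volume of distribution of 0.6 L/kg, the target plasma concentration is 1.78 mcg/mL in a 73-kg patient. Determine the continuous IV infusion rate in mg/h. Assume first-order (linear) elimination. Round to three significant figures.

Convert clearance: 53.3 mL/min × 60 min/h ÷ 1000 mL/L = 3.198 L/h
Maintenance depends on clearance, not Vd — rate in must match rate out.
Infusion rate = CL · Css = 3.198 L/h × 1.78 mg/L = 5.692 mg/h

5.69 mg/h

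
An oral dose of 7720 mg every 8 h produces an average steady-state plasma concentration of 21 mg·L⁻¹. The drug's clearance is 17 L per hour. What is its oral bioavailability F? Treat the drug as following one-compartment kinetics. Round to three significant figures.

0.370

F·D/τ = CL·Css at steady state → F = CL·Css·τ / D.
F = 17 × 21 × 8 / 7720 = 0.370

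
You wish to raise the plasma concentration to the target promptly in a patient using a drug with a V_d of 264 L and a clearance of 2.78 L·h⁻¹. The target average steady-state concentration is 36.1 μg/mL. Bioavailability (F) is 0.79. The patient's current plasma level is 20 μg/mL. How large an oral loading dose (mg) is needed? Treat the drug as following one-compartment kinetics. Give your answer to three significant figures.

Concentration deficit ΔC = 36.1 − 20 = 16.10 mg/L
LD = Vd × ΔC / F = 264.0 × 16.10 / 0.79 = 5380 mg

5380 mg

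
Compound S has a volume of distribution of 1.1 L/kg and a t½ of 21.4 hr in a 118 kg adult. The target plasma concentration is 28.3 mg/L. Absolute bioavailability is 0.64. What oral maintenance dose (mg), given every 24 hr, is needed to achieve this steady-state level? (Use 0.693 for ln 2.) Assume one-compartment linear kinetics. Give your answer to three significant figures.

Total Vd = 1.1 × 118 = 129.8 L
k = 0.693/21.4 = 0.03238 h⁻¹, so CL = k·Vd = 0.03238 × 129.8 = 4.203 L/h
D = CL × Css × τ / F = 4.203 × 28.3 × 24 / 0.64 = 4460 mg

4460 mg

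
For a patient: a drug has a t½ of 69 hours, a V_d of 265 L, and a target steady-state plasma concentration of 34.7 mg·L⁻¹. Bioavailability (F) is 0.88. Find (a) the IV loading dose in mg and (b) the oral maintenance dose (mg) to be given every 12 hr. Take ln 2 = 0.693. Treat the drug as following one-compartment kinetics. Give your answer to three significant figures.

(a) 9200 mg; (b) 1260 mg

LD = Vd × C = 265.0 × 34.7 = 9196 mg
CL = 0.693 × Vd / t½ = 0.693 × 265.0 / 69 = 2.662 L/h
D = CL × Css × τ / F = 2.662 × 34.7 × 12 / 0.88 = 1260 mg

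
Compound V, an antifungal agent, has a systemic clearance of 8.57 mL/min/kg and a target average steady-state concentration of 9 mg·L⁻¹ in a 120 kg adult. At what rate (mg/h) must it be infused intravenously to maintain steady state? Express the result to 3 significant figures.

555 mg/h

CL = 8.57 mL/min/kg × 120 kg = 1028 mL/min = 1028 × 60/1000 = 61.68 L/h
R₀ = 61.68 × 9 = 555.1 mg/h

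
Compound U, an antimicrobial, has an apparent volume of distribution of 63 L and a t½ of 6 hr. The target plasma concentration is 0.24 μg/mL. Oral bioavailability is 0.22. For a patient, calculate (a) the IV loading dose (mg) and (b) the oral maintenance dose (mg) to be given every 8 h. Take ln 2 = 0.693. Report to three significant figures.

LD = Vd × C = 63.00 × 0.24 = 15.12 mg
CL = 0.693 × Vd / t½ = 0.693 × 63.00 / 6 = 7.277 L/h
D = CL × Css × τ / F = 7.277 × 0.24 × 8 / 0.22 = 63.51 mg

(a) 15.1 mg; (b) 63.5 mg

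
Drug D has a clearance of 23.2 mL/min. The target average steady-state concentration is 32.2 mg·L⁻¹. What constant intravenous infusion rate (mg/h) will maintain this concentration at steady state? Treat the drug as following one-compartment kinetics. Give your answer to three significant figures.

Convert clearance: 23.2 mL/min × 60 min/h ÷ 1000 mL/L = 1.392 L/h
Rate = CL × Css = 1.392 × 32.2 = 44.82 mg/h

44.8 mg/h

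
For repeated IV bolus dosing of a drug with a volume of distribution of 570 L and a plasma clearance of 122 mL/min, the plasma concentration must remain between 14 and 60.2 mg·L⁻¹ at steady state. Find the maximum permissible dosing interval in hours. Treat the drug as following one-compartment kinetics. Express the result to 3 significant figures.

114 h

CL = 122 mL/min × 60/1000 = 7.320 L/h
k = CL / Vd = 7.320 / 570.0 = 0.01284 h⁻¹
Between IV bolus doses, concentration decays as C = C₀·e^(−kτ), so C_peak/C_trough = e^(kτ).
τ_max = ln(C_peak/C_trough) / k = ln(60.2/14) / 0.01284 = 1.459 / 0.01284 = 113.6 h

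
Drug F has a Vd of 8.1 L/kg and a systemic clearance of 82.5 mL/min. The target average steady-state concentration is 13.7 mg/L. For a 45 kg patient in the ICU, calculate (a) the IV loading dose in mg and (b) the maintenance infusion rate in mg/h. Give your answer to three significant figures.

Vd = 8.1 L/kg × 45 kg = 364.5 L
Loading dose = Vd × C = 364.5 × 13.7 = 4994 mg
Convert clearance: 82.5 mL/min × 60 min/h ÷ 1000 mL/L = 4.950 L/h
Maintenance infusion rate = CL × Css = 4.950 × 13.7 = 67.82 mg/h

(a) 4990 mg; (b) 67.8 mg/h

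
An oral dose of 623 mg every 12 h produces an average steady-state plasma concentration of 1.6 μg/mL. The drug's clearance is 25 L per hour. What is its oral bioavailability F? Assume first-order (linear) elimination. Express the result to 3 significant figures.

0.770

F·D/τ = CL·Css at steady state → F = CL·Css·τ / D.
F = 25 × 1.6 × 12 / 623 = 0.770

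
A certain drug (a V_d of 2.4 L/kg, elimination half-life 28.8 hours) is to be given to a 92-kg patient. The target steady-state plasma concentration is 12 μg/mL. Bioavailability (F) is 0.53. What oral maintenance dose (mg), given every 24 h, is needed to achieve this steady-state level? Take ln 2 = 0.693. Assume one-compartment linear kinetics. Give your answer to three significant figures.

Total Vd = 2.4 × 92 = 220.8 L
k = 0.693/28.8 = 0.02406 h⁻¹, so CL = k·Vd = 0.02406 × 220.8 = 5.312 L/h
D = CL × Css × τ / F = 5.312 × 12 × 24 / 0.53 = 2887 mg

2890 mg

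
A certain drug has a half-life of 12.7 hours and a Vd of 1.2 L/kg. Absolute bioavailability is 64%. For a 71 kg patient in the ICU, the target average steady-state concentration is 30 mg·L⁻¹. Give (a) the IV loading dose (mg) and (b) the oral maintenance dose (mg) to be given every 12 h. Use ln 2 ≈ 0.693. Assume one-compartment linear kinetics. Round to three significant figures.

Vd(total) = 71 kg × 1.2 L/kg = 85.20 L
LD = Vd × C = 85.20 × 30 = 2556 mg
CL = 0.693 × Vd / t½ = 0.693 × 85.20 / 12.7 = 4.649 L/h
D = CL × Css × τ / F = 4.649 × 30 × 12 / 0.64 = 2615 mg

(a) 2560 mg; (b) 2620 mg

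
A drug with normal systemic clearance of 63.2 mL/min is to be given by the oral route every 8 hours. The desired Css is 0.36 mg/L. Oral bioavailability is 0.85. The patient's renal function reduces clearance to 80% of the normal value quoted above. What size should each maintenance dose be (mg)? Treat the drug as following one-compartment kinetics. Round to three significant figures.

CL = 63.2 mL/min = 63.2 × 0.06 = 3.792 L/h
Patient clearance = 0.8 × 3.792 = 3.034 L/h
D = CL × Css × τ / F = 3.034 × 0.36 × 8 / 0.85 = 10.28 mg

10.3 mg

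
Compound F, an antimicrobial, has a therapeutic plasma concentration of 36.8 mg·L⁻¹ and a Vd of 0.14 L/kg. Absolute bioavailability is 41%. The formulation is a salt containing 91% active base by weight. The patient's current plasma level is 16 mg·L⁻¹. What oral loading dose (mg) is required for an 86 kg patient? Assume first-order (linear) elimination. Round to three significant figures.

671 mg

Vd = 0.14 L/kg × 86 kg = 12.04 L
The loading dose fills Vd to the target concentration.
Concentration deficit ΔC = 36.8 − 16 = 20.80 mg/L
LD = Vd × ΔC / F / S = 12.04 × 20.80 / 0.41 / 0.91 = 671.2 mg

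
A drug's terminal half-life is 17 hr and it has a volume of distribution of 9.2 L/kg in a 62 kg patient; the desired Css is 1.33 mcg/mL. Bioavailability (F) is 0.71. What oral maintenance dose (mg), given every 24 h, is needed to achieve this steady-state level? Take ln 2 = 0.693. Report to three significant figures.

1050 mg

Vd = 9.2 L/kg × 62 kg = 570.4 L
k = 0.693/17 = 0.04076 h⁻¹, so CL = k·Vd = 0.04076 × 570.4 = 23.25 L/h
D = CL × Css × τ / F = 23.25 × 1.33 × 24 / 0.71 = 1045 mg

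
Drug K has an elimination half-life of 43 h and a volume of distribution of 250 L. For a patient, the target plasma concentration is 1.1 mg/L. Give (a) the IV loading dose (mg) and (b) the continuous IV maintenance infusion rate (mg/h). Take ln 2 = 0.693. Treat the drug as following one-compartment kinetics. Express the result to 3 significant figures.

LD = Vd × C = 250.0 × 1.1 = 275.0 mg
CL = 0.693 × Vd / t½ = 0.693 × 250.0 / 43 = 4.029 L/h
Infusion rate = CL × Css = 4.029 × 1.1 = 4.432 mg/h

(a) 275 mg; (b) 4.43 mg/h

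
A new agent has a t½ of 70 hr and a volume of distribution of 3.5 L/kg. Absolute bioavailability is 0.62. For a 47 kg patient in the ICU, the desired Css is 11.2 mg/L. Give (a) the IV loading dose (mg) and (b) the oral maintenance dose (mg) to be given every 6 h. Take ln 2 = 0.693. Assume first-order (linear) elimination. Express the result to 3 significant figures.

Vd(total) = 47 kg × 3.5 L/kg = 164.5 L
LD = Vd × C = 164.5 × 11.2 = 1842 mg
CL = 0.693 × Vd / t½ = 0.693 × 164.5 / 70 = 1.629 L/h
D = CL × Css × τ / F = 1.629 × 11.2 × 6 / 0.62 = 176.6 mg

(a) 1840 mg; (b) 177 mg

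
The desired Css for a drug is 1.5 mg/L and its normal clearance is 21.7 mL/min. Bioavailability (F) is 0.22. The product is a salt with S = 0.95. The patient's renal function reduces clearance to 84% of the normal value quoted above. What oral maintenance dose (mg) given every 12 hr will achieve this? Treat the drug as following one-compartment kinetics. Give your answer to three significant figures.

Convert clearance: 21.7 mL/min × 60 min/h ÷ 1000 mL/L = 1.302 L/h
Patient clearance = 0.84 × 1.302 = 1.094 L/h
D = CL × Css × τ / F / S = 1.094 × 1.5 × 12 / 0.22 / 0.95 = 94.22 mg

94.2 mg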